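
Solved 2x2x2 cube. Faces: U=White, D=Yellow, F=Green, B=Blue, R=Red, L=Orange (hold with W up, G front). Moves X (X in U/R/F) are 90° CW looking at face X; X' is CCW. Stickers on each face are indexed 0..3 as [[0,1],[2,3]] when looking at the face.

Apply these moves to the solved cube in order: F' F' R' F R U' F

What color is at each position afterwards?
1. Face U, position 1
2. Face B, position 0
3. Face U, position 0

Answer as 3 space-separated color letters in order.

After move 1 (F'): F=GGGG U=WWRR R=YRYR D=OOYY L=OWOW
After move 2 (F'): F=GGGG U=WWYY R=OROR D=WWYY L=OROR
After move 3 (R'): R=RROO U=WBYB F=GWGY D=WGYG B=YBWB
After move 4 (F): F=GGYW U=WBRR R=YRBO D=ORYG L=OWOG
After move 5 (R): R=BYOR U=WGRW F=GRYG D=OWYY B=RBBB
After move 6 (U'): U=GWWR F=OWYG R=GROR B=BYBB L=RBOG
After move 7 (F): F=YOGW U=GWGB R=WRRR D=OGYY L=ROOW
Query 1: U[1] = W
Query 2: B[0] = B
Query 3: U[0] = G

Answer: W B G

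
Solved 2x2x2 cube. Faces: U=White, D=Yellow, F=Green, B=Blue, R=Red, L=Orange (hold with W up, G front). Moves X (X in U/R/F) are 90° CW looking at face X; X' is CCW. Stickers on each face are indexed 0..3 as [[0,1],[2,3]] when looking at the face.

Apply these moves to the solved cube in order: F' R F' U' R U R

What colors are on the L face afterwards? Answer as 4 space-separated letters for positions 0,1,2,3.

Answer: O W O R

Derivation:
After move 1 (F'): F=GGGG U=WWRR R=YRYR D=OOYY L=OWOW
After move 2 (R): R=YYRR U=WGRG F=GOGY D=OBYB B=RBWB
After move 3 (F'): F=OYGG U=WGYR R=BYOR D=WWYB L=OGOR
After move 4 (U'): U=GRWY F=OGGG R=OYOR B=BYWB L=RBOR
After move 5 (R): R=OORY U=GGWG F=OWGB D=WWYB B=YYRB
After move 6 (U): U=WGGG F=OOGB R=YYRY B=RBRB L=OWOR
After move 7 (R): R=RYYY U=WOGB F=OWGB D=WRYR B=GBGB
Query: L face = OWOR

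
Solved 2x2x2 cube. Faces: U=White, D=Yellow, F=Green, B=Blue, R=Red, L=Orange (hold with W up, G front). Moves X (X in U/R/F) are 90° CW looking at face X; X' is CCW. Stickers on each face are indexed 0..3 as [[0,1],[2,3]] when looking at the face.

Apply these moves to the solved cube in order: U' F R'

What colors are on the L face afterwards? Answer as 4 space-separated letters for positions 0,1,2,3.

After move 1 (U'): U=WWWW F=OOGG R=GGRR B=RRBB L=BBOO
After move 2 (F): F=GOGO U=WWOB R=WGWR D=RGYY L=BYOY
After move 3 (R'): R=GRWW U=WBOR F=GWGB D=ROYO B=YRGB
Query: L face = BYOY

Answer: B Y O Y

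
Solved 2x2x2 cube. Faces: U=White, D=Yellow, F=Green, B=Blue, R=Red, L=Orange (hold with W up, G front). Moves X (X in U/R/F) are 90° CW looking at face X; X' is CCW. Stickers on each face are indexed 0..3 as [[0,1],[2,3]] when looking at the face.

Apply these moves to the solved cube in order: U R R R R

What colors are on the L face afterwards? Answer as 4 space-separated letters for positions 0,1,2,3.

Answer: G G O O

Derivation:
After move 1 (U): U=WWWW F=RRGG R=BBRR B=OOBB L=GGOO
After move 2 (R): R=RBRB U=WRWG F=RYGY D=YBYO B=WOWB
After move 3 (R): R=RRBB U=WYWY F=RBGO D=YWYW B=GORB
After move 4 (R): R=BRBR U=WBWO F=RWGW D=YRYG B=YOYB
After move 5 (R): R=BBRR U=WWWW F=RRGG D=YYYY B=OOBB
Query: L face = GGOO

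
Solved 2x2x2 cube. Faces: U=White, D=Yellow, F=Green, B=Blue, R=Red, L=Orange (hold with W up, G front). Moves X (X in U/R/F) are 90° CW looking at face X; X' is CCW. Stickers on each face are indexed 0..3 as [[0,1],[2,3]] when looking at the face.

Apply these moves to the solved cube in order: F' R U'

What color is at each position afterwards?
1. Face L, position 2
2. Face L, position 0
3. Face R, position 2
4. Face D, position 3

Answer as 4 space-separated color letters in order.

Answer: O R R B

Derivation:
After move 1 (F'): F=GGGG U=WWRR R=YRYR D=OOYY L=OWOW
After move 2 (R): R=YYRR U=WGRG F=GOGY D=OBYB B=RBWB
After move 3 (U'): U=GGWR F=OWGY R=GORR B=YYWB L=RBOW
Query 1: L[2] = O
Query 2: L[0] = R
Query 3: R[2] = R
Query 4: D[3] = B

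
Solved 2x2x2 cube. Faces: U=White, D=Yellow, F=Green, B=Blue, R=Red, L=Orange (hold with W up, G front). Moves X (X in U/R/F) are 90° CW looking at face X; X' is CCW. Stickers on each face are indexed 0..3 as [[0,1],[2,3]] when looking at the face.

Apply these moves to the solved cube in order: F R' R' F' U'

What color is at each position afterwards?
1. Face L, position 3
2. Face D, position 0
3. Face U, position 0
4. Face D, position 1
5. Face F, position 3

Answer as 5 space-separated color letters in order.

Answer: O Y R Y G

Derivation:
After move 1 (F): F=GGGG U=WWOO R=WRWR D=RRYY L=OYOY
After move 2 (R'): R=RRWW U=WBOB F=GWGO D=RGYG B=YBRB
After move 3 (R'): R=RWRW U=WROY F=GBGB D=RWYO B=GBGB
After move 4 (F'): F=BBGG U=WRRR R=WWRW D=YYYO L=OYOO
After move 5 (U'): U=RRWR F=OYGG R=BBRW B=WWGB L=GBOO
Query 1: L[3] = O
Query 2: D[0] = Y
Query 3: U[0] = R
Query 4: D[1] = Y
Query 5: F[3] = G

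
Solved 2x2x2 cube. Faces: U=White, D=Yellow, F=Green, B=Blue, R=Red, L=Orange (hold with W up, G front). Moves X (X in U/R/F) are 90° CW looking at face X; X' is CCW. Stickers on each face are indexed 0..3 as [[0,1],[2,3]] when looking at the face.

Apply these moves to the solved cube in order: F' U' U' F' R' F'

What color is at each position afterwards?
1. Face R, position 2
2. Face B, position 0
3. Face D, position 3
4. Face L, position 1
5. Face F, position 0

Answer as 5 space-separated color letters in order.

Answer: R Y G G R

Derivation:
After move 1 (F'): F=GGGG U=WWRR R=YRYR D=OOYY L=OWOW
After move 2 (U'): U=WRWR F=OWGG R=GGYR B=YRBB L=BBOW
After move 3 (U'): U=RRWW F=BBGG R=OWYR B=GGBB L=YROW
After move 4 (F'): F=BGBG U=RROY R=OWOR D=RWYY L=YWOW
After move 5 (R'): R=WROO U=RBOG F=BRBY D=RGYG B=YGWB
After move 6 (F'): F=RYBB U=RBWO R=GRRO D=WWYG L=YGOO
Query 1: R[2] = R
Query 2: B[0] = Y
Query 3: D[3] = G
Query 4: L[1] = G
Query 5: F[0] = R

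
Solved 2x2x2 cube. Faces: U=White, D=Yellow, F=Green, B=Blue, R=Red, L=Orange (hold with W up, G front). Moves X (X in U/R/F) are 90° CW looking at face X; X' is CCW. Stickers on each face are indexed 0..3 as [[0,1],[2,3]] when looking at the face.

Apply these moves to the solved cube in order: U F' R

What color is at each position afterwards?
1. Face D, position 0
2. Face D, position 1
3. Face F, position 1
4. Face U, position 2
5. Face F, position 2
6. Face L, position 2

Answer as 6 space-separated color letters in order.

Answer: G B O B R O

Derivation:
After move 1 (U): U=WWWW F=RRGG R=BBRR B=OOBB L=GGOO
After move 2 (F'): F=RGRG U=WWBR R=YBYR D=GOYY L=GWOW
After move 3 (R): R=YYRB U=WGBG F=RORY D=GBYO B=ROWB
Query 1: D[0] = G
Query 2: D[1] = B
Query 3: F[1] = O
Query 4: U[2] = B
Query 5: F[2] = R
Query 6: L[2] = O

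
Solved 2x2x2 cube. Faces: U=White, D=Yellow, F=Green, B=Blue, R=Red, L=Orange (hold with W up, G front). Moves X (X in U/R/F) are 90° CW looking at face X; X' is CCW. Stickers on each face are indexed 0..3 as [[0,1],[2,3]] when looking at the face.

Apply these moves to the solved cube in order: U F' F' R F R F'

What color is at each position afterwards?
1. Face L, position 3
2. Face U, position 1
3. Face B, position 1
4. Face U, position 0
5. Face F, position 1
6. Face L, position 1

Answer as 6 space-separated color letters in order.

After move 1 (U): U=WWWW F=RRGG R=BBRR B=OOBB L=GGOO
After move 2 (F'): F=RGRG U=WWBR R=YBYR D=GOYY L=GWOW
After move 3 (F'): F=GGRR U=WWYY R=OBGR D=WWYY L=GROB
After move 4 (R): R=GORB U=WGYR F=GWRY D=WBYO B=YOWB
After move 5 (F): F=RGYW U=WGBR R=YORB D=RGYO L=GWOB
After move 6 (R): R=RYBO U=WGBW F=RGYO D=RWYY B=ROGB
After move 7 (F'): F=GORY U=WGRB R=WYRO D=WBYY L=GWOB
Query 1: L[3] = B
Query 2: U[1] = G
Query 3: B[1] = O
Query 4: U[0] = W
Query 5: F[1] = O
Query 6: L[1] = W

Answer: B G O W O W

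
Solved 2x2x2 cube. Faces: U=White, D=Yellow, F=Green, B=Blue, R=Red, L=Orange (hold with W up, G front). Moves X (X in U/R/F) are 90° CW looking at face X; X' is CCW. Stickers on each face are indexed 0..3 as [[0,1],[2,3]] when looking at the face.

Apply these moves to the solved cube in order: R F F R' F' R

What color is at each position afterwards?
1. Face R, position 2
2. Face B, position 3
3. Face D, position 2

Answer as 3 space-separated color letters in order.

Answer: O B Y

Derivation:
After move 1 (R): R=RRRR U=WGWG F=GYGY D=YBYB B=WBWB
After move 2 (F): F=GGYY U=WGOO R=WRGR D=RRYB L=OYOB
After move 3 (F): F=YGYG U=WGBY R=OROR D=GWYB L=OROR
After move 4 (R'): R=RROO U=WWBW F=YGYY D=GGYG B=BBWB
After move 5 (F'): F=GYYY U=WWRO R=GRGO D=RRYG L=OWOB
After move 6 (R): R=GGOR U=WYRY F=GRYG D=RWYB B=OBWB
Query 1: R[2] = O
Query 2: B[3] = B
Query 3: D[2] = Y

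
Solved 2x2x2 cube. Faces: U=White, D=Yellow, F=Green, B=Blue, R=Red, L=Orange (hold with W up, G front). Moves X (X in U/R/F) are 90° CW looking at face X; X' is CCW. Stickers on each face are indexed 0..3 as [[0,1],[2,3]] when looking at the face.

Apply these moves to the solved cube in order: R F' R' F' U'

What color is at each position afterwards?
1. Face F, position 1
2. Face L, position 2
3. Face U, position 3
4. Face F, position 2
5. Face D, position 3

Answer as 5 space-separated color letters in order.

After move 1 (R): R=RRRR U=WGWG F=GYGY D=YBYB B=WBWB
After move 2 (F'): F=YYGG U=WGRR R=BRYR D=OOYB L=OGOW
After move 3 (R'): R=RRBY U=WWRW F=YGGR D=OYYG B=BBOB
After move 4 (F'): F=GRYG U=WWRB R=YROY D=GWYG L=OWOR
After move 5 (U'): U=WBWR F=OWYG R=GROY B=YROB L=BBOR
Query 1: F[1] = W
Query 2: L[2] = O
Query 3: U[3] = R
Query 4: F[2] = Y
Query 5: D[3] = G

Answer: W O R Y G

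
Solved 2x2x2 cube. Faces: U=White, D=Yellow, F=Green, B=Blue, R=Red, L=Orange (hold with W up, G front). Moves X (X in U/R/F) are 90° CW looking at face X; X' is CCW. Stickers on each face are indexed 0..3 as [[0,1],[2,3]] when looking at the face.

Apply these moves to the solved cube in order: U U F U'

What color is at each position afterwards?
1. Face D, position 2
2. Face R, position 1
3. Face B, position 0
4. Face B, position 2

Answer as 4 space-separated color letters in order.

After move 1 (U): U=WWWW F=RRGG R=BBRR B=OOBB L=GGOO
After move 2 (U): U=WWWW F=BBGG R=OORR B=GGBB L=RROO
After move 3 (F): F=GBGB U=WWOR R=WOWR D=ROYY L=RYOY
After move 4 (U'): U=WRWO F=RYGB R=GBWR B=WOBB L=GGOY
Query 1: D[2] = Y
Query 2: R[1] = B
Query 3: B[0] = W
Query 4: B[2] = B

Answer: Y B W B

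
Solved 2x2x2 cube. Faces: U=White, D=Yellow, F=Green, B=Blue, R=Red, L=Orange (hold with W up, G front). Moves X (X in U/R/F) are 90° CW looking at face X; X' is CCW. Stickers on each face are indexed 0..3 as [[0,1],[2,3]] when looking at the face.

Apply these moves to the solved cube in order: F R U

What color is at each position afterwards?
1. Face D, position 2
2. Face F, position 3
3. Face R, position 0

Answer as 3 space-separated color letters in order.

Answer: Y Y O

Derivation:
After move 1 (F): F=GGGG U=WWOO R=WRWR D=RRYY L=OYOY
After move 2 (R): R=WWRR U=WGOG F=GRGY D=RBYB B=OBWB
After move 3 (U): U=OWGG F=WWGY R=OBRR B=OYWB L=GROY
Query 1: D[2] = Y
Query 2: F[3] = Y
Query 3: R[0] = O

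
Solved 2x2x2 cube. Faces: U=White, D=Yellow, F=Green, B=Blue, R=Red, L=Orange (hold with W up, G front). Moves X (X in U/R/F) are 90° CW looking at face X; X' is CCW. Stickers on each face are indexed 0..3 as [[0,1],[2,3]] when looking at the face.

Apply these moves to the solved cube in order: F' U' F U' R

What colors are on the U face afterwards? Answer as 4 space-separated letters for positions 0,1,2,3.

Answer: R O W W

Derivation:
After move 1 (F'): F=GGGG U=WWRR R=YRYR D=OOYY L=OWOW
After move 2 (U'): U=WRWR F=OWGG R=GGYR B=YRBB L=BBOW
After move 3 (F): F=GOGW U=WRWB R=WGRR D=YGYY L=BOOO
After move 4 (U'): U=RBWW F=BOGW R=GORR B=WGBB L=YROO
After move 5 (R): R=RGRO U=ROWW F=BGGY D=YBYW B=WGBB
Query: U face = ROWW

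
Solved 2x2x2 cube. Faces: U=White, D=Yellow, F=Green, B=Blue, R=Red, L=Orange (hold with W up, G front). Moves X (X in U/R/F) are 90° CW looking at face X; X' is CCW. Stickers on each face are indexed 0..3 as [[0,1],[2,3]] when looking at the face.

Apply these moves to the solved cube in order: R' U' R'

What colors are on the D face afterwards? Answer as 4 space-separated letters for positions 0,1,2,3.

Answer: Y O Y W

Derivation:
After move 1 (R'): R=RRRR U=WBWB F=GWGW D=YGYG B=YBYB
After move 2 (U'): U=BBWW F=OOGW R=GWRR B=RRYB L=YBOO
After move 3 (R'): R=WRGR U=BYWR F=OBGW D=YOYW B=GRGB
Query: D face = YOYW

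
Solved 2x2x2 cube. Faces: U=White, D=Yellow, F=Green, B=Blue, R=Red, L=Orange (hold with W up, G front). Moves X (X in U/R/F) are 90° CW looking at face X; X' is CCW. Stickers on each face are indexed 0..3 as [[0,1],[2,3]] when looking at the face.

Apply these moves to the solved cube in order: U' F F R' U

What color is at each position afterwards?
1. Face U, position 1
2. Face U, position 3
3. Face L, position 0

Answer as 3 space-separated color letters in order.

Answer: W B G

Derivation:
After move 1 (U'): U=WWWW F=OOGG R=GGRR B=RRBB L=BBOO
After move 2 (F): F=GOGO U=WWOB R=WGWR D=RGYY L=BYOY
After move 3 (F): F=GGOO U=WWYY R=OGBR D=WWYY L=BROG
After move 4 (R'): R=GROB U=WBYR F=GWOY D=WGYO B=YRWB
After move 5 (U): U=YWRB F=GROY R=YROB B=BRWB L=GWOG
Query 1: U[1] = W
Query 2: U[3] = B
Query 3: L[0] = G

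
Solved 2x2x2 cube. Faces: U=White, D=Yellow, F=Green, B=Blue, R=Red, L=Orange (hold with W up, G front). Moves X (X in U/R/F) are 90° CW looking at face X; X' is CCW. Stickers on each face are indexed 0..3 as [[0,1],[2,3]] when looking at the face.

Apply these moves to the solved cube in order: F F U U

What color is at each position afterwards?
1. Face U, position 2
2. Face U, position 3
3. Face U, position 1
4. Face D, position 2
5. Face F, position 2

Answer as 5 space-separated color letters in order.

After move 1 (F): F=GGGG U=WWOO R=WRWR D=RRYY L=OYOY
After move 2 (F): F=GGGG U=WWYY R=OROR D=WWYY L=OROR
After move 3 (U): U=YWYW F=ORGG R=BBOR B=ORBB L=GGOR
After move 4 (U): U=YYWW F=BBGG R=OROR B=GGBB L=OROR
Query 1: U[2] = W
Query 2: U[3] = W
Query 3: U[1] = Y
Query 4: D[2] = Y
Query 5: F[2] = G

Answer: W W Y Y G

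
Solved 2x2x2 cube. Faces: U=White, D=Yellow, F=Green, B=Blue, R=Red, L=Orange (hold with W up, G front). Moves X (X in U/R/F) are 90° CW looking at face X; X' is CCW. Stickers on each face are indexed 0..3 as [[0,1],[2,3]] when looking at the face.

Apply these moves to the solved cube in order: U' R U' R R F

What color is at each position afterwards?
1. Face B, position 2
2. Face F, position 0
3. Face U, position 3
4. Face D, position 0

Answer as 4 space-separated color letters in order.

Answer: B G R Y

Derivation:
After move 1 (U'): U=WWWW F=OOGG R=GGRR B=RRBB L=BBOO
After move 2 (R): R=RGRG U=WOWG F=OYGY D=YBYR B=WRWB
After move 3 (U'): U=OGWW F=BBGY R=OYRG B=RGWB L=WROO
After move 4 (R): R=ROGY U=OBWY F=BBGR D=YWYR B=WGGB
After move 5 (R): R=GRYO U=OBWR F=BWGR D=YGYW B=YGBB
After move 6 (F): F=GBRW U=OBOR R=WRRO D=YGYW L=WYOG
Query 1: B[2] = B
Query 2: F[0] = G
Query 3: U[3] = R
Query 4: D[0] = Y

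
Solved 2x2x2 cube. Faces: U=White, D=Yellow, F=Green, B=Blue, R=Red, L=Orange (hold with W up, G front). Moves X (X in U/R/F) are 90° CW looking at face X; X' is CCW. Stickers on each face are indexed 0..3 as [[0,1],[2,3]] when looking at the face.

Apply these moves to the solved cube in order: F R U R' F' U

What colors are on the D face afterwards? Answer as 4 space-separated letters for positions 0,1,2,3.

After move 1 (F): F=GGGG U=WWOO R=WRWR D=RRYY L=OYOY
After move 2 (R): R=WWRR U=WGOG F=GRGY D=RBYB B=OBWB
After move 3 (U): U=OWGG F=WWGY R=OBRR B=OYWB L=GROY
After move 4 (R'): R=BROR U=OWGO F=WWGG D=RWYY B=BYBB
After move 5 (F'): F=WGWG U=OWBO R=WRRR D=RYYY L=GOOG
After move 6 (U): U=BOOW F=WRWG R=BYRR B=GOBB L=WGOG
Query: D face = RYYY

Answer: R Y Y Y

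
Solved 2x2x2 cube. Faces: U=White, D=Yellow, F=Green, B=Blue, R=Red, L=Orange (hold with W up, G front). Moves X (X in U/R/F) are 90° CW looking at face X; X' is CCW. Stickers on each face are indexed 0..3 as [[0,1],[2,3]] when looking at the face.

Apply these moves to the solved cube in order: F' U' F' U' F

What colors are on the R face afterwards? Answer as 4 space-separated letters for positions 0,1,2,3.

After move 1 (F'): F=GGGG U=WWRR R=YRYR D=OOYY L=OWOW
After move 2 (U'): U=WRWR F=OWGG R=GGYR B=YRBB L=BBOW
After move 3 (F'): F=WGOG U=WRGY R=OGOR D=BWYY L=BROW
After move 4 (U'): U=RYWG F=BROG R=WGOR B=OGBB L=YROW
After move 5 (F): F=OBGR U=RYWR R=WGGR D=OWYY L=YBOW
Query: R face = WGGR

Answer: W G G R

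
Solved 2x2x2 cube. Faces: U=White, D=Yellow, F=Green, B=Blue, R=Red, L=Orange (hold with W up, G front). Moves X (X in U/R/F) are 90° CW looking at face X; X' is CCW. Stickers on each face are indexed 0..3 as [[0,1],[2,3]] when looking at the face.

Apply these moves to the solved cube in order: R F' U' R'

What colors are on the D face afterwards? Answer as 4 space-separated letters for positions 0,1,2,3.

After move 1 (R): R=RRRR U=WGWG F=GYGY D=YBYB B=WBWB
After move 2 (F'): F=YYGG U=WGRR R=BRYR D=OOYB L=OGOW
After move 3 (U'): U=GRWR F=OGGG R=YYYR B=BRWB L=WBOW
After move 4 (R'): R=YRYY U=GWWB F=ORGR D=OGYG B=BROB
Query: D face = OGYG

Answer: O G Y G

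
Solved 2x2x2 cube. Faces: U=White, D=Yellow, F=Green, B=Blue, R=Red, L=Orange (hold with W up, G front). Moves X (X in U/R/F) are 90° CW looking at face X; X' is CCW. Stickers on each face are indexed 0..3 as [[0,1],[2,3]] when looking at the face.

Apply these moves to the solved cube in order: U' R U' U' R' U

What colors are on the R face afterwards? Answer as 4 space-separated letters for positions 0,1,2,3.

Answer: R Y B R

Derivation:
After move 1 (U'): U=WWWW F=OOGG R=GGRR B=RRBB L=BBOO
After move 2 (R): R=RGRG U=WOWG F=OYGY D=YBYR B=WRWB
After move 3 (U'): U=OGWW F=BBGY R=OYRG B=RGWB L=WROO
After move 4 (U'): U=GWOW F=WRGY R=BBRG B=OYWB L=RGOO
After move 5 (R'): R=BGBR U=GWOO F=WWGW D=YRYY B=RYBB
After move 6 (U): U=OGOW F=BGGW R=RYBR B=RGBB L=WWOO
Query: R face = RYBR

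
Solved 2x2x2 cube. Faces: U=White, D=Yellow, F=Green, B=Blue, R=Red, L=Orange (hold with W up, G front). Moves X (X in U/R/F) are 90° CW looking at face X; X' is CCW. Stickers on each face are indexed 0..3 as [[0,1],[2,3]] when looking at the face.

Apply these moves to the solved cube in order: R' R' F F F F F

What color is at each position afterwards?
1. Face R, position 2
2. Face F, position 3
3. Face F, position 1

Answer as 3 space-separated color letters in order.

Answer: Y B G

Derivation:
After move 1 (R'): R=RRRR U=WBWB F=GWGW D=YGYG B=YBYB
After move 2 (R'): R=RRRR U=WYWY F=GBGB D=YWYW B=GBGB
After move 3 (F): F=GGBB U=WYOO R=WRYR D=RRYW L=OYOW
After move 4 (F): F=BGBG U=WYWY R=OROR D=YWYW L=OROR
After move 5 (F): F=BBGG U=WYRR R=WRYR D=OOYW L=OYOW
After move 6 (F): F=GBGB U=WYWY R=RRRR D=YWYW L=OOOO
After move 7 (F): F=GGBB U=WYOO R=WRYR D=RRYW L=OYOW
Query 1: R[2] = Y
Query 2: F[3] = B
Query 3: F[1] = G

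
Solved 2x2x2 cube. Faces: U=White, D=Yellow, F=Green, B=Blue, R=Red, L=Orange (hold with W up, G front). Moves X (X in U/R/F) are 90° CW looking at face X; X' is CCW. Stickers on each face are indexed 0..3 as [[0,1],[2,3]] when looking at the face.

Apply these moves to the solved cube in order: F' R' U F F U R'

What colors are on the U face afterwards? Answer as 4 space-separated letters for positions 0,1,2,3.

Answer: G O O G

Derivation:
After move 1 (F'): F=GGGG U=WWRR R=YRYR D=OOYY L=OWOW
After move 2 (R'): R=RRYY U=WBRB F=GWGR D=OGYG B=YBOB
After move 3 (U): U=RWBB F=RRGR R=YBYY B=OWOB L=GWOW
After move 4 (F): F=GRRR U=RWWW R=BBBY D=YYYG L=GOOG
After move 5 (F): F=RGRR U=RWGO R=WBWY D=BBYG L=GYOY
After move 6 (U): U=GROW F=WBRR R=OWWY B=GYOB L=RGOY
After move 7 (R'): R=WYOW U=GOOG F=WRRW D=BBYR B=GYBB
Query: U face = GOOG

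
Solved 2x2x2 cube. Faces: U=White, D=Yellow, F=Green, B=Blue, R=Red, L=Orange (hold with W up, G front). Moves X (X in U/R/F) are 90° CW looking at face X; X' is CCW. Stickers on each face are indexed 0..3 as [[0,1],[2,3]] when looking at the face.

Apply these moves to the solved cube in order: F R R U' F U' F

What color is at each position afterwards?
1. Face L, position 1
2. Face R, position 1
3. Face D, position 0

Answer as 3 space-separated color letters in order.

Answer: R O O

Derivation:
After move 1 (F): F=GGGG U=WWOO R=WRWR D=RRYY L=OYOY
After move 2 (R): R=WWRR U=WGOG F=GRGY D=RBYB B=OBWB
After move 3 (R): R=RWRW U=WROY F=GBGB D=RWYO B=GBGB
After move 4 (U'): U=RYWO F=OYGB R=GBRW B=RWGB L=GBOY
After move 5 (F): F=GOBY U=RYYB R=WBOW D=RGYO L=GROW
After move 6 (U'): U=YBRY F=GRBY R=GOOW B=WBGB L=RWOW
After move 7 (F): F=BGYR U=YBWW R=ROYW D=OGYO L=RROG
Query 1: L[1] = R
Query 2: R[1] = O
Query 3: D[0] = O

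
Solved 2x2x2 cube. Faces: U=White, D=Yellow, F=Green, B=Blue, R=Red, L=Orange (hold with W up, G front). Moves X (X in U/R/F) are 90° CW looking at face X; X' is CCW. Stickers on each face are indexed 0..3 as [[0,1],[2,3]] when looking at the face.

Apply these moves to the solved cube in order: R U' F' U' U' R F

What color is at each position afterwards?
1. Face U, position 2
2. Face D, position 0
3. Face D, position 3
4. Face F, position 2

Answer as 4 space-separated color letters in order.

Answer: W R O B

Derivation:
After move 1 (R): R=RRRR U=WGWG F=GYGY D=YBYB B=WBWB
After move 2 (U'): U=GGWW F=OOGY R=GYRR B=RRWB L=WBOO
After move 3 (F'): F=OYOG U=GGGR R=BYYR D=BOYB L=WWOW
After move 4 (U'): U=GRGG F=WWOG R=OYYR B=BYWB L=RROW
After move 5 (U'): U=RGGG F=RROG R=WWYR B=OYWB L=BYOW
After move 6 (R): R=YWRW U=RRGG F=ROOB D=BWYO B=GYGB
After move 7 (F): F=ORBO U=RRWY R=GWGW D=RYYO L=BBOW
Query 1: U[2] = W
Query 2: D[0] = R
Query 3: D[3] = O
Query 4: F[2] = B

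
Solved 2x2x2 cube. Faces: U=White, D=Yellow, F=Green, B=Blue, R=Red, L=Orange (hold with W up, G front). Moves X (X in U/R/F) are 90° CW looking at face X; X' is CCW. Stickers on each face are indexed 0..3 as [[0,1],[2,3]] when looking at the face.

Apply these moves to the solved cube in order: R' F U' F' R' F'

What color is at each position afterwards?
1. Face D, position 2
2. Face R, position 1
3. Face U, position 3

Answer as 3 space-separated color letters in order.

Answer: Y R R

Derivation:
After move 1 (R'): R=RRRR U=WBWB F=GWGW D=YGYG B=YBYB
After move 2 (F): F=GGWW U=WBOO R=WRBR D=RRYG L=OYOG
After move 3 (U'): U=BOWO F=OYWW R=GGBR B=WRYB L=YBOG
After move 4 (F'): F=YWOW U=BOGB R=RGRR D=BGYG L=YOOW
After move 5 (R'): R=GRRR U=BYGW F=YOOB D=BWYW B=GRGB
After move 6 (F'): F=OBYO U=BYGR R=WRBR D=OWYW L=YWOG
Query 1: D[2] = Y
Query 2: R[1] = R
Query 3: U[3] = R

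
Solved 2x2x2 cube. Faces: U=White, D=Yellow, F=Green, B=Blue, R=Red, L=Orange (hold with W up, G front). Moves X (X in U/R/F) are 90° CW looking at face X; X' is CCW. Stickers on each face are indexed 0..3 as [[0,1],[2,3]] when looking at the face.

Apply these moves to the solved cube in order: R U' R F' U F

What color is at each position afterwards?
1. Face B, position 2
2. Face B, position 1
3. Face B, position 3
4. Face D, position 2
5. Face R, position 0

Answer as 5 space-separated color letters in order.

After move 1 (R): R=RRRR U=WGWG F=GYGY D=YBYB B=WBWB
After move 2 (U'): U=GGWW F=OOGY R=GYRR B=RRWB L=WBOO
After move 3 (R): R=RGRY U=GOWY F=OBGB D=YWYR B=WRGB
After move 4 (F'): F=BBOG U=GORR R=WGYY D=BOYR L=WYOW
After move 5 (U): U=RGRO F=WGOG R=WRYY B=WYGB L=BBOW
After move 6 (F): F=OWGG U=RGWB R=RROY D=YWYR L=BBOO
Query 1: B[2] = G
Query 2: B[1] = Y
Query 3: B[3] = B
Query 4: D[2] = Y
Query 5: R[0] = R

Answer: G Y B Y R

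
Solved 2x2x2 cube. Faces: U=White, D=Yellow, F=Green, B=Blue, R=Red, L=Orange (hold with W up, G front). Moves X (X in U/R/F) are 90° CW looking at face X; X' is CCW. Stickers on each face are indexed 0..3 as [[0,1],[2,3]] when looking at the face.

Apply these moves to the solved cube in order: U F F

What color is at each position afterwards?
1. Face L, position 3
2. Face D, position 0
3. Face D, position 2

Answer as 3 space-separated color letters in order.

Answer: B W Y

Derivation:
After move 1 (U): U=WWWW F=RRGG R=BBRR B=OOBB L=GGOO
After move 2 (F): F=GRGR U=WWOG R=WBWR D=RBYY L=GYOY
After move 3 (F): F=GGRR U=WWYY R=OBGR D=WWYY L=GROB
Query 1: L[3] = B
Query 2: D[0] = W
Query 3: D[2] = Y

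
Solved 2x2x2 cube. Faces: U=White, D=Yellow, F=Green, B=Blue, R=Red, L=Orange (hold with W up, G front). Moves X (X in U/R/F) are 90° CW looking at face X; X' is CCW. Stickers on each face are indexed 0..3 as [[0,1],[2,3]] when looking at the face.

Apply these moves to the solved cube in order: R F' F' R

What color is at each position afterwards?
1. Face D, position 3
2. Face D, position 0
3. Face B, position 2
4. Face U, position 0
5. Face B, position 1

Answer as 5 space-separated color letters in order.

After move 1 (R): R=RRRR U=WGWG F=GYGY D=YBYB B=WBWB
After move 2 (F'): F=YYGG U=WGRR R=BRYR D=OOYB L=OGOW
After move 3 (F'): F=YGYG U=WGBY R=OROR D=GWYB L=OROR
After move 4 (R): R=OORR U=WGBG F=YWYB D=GWYW B=YBGB
Query 1: D[3] = W
Query 2: D[0] = G
Query 3: B[2] = G
Query 4: U[0] = W
Query 5: B[1] = B

Answer: W G G W B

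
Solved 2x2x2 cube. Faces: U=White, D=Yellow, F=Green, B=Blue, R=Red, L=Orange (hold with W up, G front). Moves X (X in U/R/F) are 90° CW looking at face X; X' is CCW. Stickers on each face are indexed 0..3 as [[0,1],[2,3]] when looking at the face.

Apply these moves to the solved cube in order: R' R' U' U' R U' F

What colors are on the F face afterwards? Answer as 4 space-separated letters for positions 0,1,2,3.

Answer: G R W R

Derivation:
After move 1 (R'): R=RRRR U=WBWB F=GWGW D=YGYG B=YBYB
After move 2 (R'): R=RRRR U=WYWY F=GBGB D=YWYW B=GBGB
After move 3 (U'): U=YYWW F=OOGB R=GBRR B=RRGB L=GBOO
After move 4 (U'): U=YWYW F=GBGB R=OORR B=GBGB L=RROO
After move 5 (R): R=RORO U=YBYB F=GWGW D=YGYG B=WBWB
After move 6 (U'): U=BBYY F=RRGW R=GWRO B=ROWB L=WBOO
After move 7 (F): F=GRWR U=BBOB R=YWYO D=RGYG L=WYOG
Query: F face = GRWR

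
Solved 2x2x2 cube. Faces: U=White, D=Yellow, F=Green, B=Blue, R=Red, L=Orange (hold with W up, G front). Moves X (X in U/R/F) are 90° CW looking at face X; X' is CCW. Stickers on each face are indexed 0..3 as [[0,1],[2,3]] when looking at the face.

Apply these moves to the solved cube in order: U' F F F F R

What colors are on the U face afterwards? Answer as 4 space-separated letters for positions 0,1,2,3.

Answer: W O W G

Derivation:
After move 1 (U'): U=WWWW F=OOGG R=GGRR B=RRBB L=BBOO
After move 2 (F): F=GOGO U=WWOB R=WGWR D=RGYY L=BYOY
After move 3 (F): F=GGOO U=WWYY R=OGBR D=WWYY L=BROG
After move 4 (F): F=OGOG U=WWGR R=YGYR D=BOYY L=BWOW
After move 5 (F): F=OOGG U=WWWW R=GGRR D=YYYY L=BBOO
After move 6 (R): R=RGRG U=WOWG F=OYGY D=YBYR B=WRWB
Query: U face = WOWG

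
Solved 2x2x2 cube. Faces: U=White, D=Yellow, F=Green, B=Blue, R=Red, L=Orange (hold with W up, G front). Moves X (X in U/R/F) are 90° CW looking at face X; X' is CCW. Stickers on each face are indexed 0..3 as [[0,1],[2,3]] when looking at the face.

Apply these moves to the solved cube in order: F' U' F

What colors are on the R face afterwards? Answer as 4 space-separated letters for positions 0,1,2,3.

Answer: W G R R

Derivation:
After move 1 (F'): F=GGGG U=WWRR R=YRYR D=OOYY L=OWOW
After move 2 (U'): U=WRWR F=OWGG R=GGYR B=YRBB L=BBOW
After move 3 (F): F=GOGW U=WRWB R=WGRR D=YGYY L=BOOO
Query: R face = WGRR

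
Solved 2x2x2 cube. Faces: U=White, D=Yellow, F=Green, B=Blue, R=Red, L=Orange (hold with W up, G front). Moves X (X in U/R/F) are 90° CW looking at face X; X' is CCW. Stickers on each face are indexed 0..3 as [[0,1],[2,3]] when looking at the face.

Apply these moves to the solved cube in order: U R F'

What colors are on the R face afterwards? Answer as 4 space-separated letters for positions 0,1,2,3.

Answer: B B Y B

Derivation:
After move 1 (U): U=WWWW F=RRGG R=BBRR B=OOBB L=GGOO
After move 2 (R): R=RBRB U=WRWG F=RYGY D=YBYO B=WOWB
After move 3 (F'): F=YYRG U=WRRR R=BBYB D=GOYO L=GGOW
Query: R face = BBYB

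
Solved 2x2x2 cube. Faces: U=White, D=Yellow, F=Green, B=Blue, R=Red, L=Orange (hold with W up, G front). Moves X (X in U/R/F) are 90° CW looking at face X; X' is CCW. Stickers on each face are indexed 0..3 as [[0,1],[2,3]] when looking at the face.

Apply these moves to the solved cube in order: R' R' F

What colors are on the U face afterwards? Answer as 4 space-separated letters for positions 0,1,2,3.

Answer: W Y O O

Derivation:
After move 1 (R'): R=RRRR U=WBWB F=GWGW D=YGYG B=YBYB
After move 2 (R'): R=RRRR U=WYWY F=GBGB D=YWYW B=GBGB
After move 3 (F): F=GGBB U=WYOO R=WRYR D=RRYW L=OYOW
Query: U face = WYOO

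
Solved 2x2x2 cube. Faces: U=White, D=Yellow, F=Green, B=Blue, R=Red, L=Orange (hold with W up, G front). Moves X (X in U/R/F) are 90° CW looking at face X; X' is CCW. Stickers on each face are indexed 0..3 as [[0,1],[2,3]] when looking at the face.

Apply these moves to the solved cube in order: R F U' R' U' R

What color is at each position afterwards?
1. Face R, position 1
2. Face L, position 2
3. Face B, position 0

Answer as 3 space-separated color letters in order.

Answer: O O W

Derivation:
After move 1 (R): R=RRRR U=WGWG F=GYGY D=YBYB B=WBWB
After move 2 (F): F=GGYY U=WGOO R=WRGR D=RRYB L=OYOB
After move 3 (U'): U=GOWO F=OYYY R=GGGR B=WRWB L=WBOB
After move 4 (R'): R=GRGG U=GWWW F=OOYO D=RYYY B=BRRB
After move 5 (U'): U=WWGW F=WBYO R=OOGG B=GRRB L=BROB
After move 6 (R): R=GOGO U=WBGO F=WYYY D=RRYG B=WRWB
Query 1: R[1] = O
Query 2: L[2] = O
Query 3: B[0] = W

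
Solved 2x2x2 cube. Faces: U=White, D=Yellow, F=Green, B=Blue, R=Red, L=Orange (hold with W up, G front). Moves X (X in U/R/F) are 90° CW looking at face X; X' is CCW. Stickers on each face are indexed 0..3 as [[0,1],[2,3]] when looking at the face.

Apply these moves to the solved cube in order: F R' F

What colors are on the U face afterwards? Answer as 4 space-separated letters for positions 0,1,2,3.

Answer: W B Y Y

Derivation:
After move 1 (F): F=GGGG U=WWOO R=WRWR D=RRYY L=OYOY
After move 2 (R'): R=RRWW U=WBOB F=GWGO D=RGYG B=YBRB
After move 3 (F): F=GGOW U=WBYY R=ORBW D=WRYG L=OROG
Query: U face = WBYY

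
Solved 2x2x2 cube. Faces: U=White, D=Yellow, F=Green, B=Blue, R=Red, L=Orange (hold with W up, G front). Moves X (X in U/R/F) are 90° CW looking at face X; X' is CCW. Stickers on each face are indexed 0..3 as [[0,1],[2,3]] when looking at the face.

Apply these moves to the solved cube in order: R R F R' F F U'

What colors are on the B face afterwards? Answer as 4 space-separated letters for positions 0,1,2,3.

Answer: W R R B

Derivation:
After move 1 (R): R=RRRR U=WGWG F=GYGY D=YBYB B=WBWB
After move 2 (R): R=RRRR U=WYWY F=GBGB D=YWYW B=GBGB
After move 3 (F): F=GGBB U=WYOO R=WRYR D=RRYW L=OYOW
After move 4 (R'): R=RRWY U=WGOG F=GYBO D=RGYB B=WBRB
After move 5 (F): F=BGOY U=WGWY R=ORGY D=WRYB L=OROG
After move 6 (F): F=OBYG U=WGGR R=WRYY D=GOYB L=OWOR
After move 7 (U'): U=GRWG F=OWYG R=OBYY B=WRRB L=WBOR
Query: B face = WRRB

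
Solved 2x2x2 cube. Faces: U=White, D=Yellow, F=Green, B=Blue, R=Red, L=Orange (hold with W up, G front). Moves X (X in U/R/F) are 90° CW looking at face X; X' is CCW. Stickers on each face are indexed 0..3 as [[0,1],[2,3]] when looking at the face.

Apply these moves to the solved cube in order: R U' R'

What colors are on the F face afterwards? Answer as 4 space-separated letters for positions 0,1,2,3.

Answer: O G G W

Derivation:
After move 1 (R): R=RRRR U=WGWG F=GYGY D=YBYB B=WBWB
After move 2 (U'): U=GGWW F=OOGY R=GYRR B=RRWB L=WBOO
After move 3 (R'): R=YRGR U=GWWR F=OGGW D=YOYY B=BRBB
Query: F face = OGGW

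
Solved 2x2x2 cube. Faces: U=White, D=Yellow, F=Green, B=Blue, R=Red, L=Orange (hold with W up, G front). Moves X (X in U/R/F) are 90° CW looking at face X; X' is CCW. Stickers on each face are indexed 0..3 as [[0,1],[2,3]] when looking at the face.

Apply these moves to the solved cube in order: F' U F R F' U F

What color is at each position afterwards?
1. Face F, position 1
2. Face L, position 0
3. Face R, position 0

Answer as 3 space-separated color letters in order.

Answer: B B R

Derivation:
After move 1 (F'): F=GGGG U=WWRR R=YRYR D=OOYY L=OWOW
After move 2 (U): U=RWRW F=YRGG R=BBYR B=OWBB L=GGOW
After move 3 (F): F=GYGR U=RWWG R=RBWR D=YBYY L=GOOO
After move 4 (R): R=WRRB U=RYWR F=GBGY D=YBYO B=GWWB
After move 5 (F'): F=BYGG U=RYWR R=BRYB D=OOYO L=GROW
After move 6 (U): U=WRRY F=BRGG R=GWYB B=GRWB L=BYOW
After move 7 (F): F=GBGR U=WRWY R=RWYB D=YGYO L=BOOO
Query 1: F[1] = B
Query 2: L[0] = B
Query 3: R[0] = R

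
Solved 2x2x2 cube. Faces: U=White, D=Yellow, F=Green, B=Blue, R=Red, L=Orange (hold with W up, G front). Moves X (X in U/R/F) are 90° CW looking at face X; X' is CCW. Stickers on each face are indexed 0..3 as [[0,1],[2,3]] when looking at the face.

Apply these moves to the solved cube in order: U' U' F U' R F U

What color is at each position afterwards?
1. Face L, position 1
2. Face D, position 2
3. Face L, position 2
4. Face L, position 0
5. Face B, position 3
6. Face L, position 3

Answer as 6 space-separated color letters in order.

After move 1 (U'): U=WWWW F=OOGG R=GGRR B=RRBB L=BBOO
After move 2 (U'): U=WWWW F=BBGG R=OORR B=GGBB L=RROO
After move 3 (F): F=GBGB U=WWOR R=WOWR D=ROYY L=RYOY
After move 4 (U'): U=WRWO F=RYGB R=GBWR B=WOBB L=GGOY
After move 5 (R): R=WGRB U=WYWB F=ROGY D=RBYW B=OORB
After move 6 (F): F=GRYO U=WYYG R=WGBB D=RWYW L=GROB
After move 7 (U): U=YWGY F=WGYO R=OOBB B=GRRB L=GROB
Query 1: L[1] = R
Query 2: D[2] = Y
Query 3: L[2] = O
Query 4: L[0] = G
Query 5: B[3] = B
Query 6: L[3] = B

Answer: R Y O G B B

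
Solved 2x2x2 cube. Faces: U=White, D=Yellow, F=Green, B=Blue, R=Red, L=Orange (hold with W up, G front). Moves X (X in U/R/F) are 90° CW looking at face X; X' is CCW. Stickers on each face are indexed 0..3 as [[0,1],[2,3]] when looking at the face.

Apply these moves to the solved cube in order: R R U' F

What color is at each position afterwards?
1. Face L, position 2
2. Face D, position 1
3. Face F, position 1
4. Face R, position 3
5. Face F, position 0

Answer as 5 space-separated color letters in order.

Answer: O G O R G

Derivation:
After move 1 (R): R=RRRR U=WGWG F=GYGY D=YBYB B=WBWB
After move 2 (R): R=RRRR U=WYWY F=GBGB D=YWYW B=GBGB
After move 3 (U'): U=YYWW F=OOGB R=GBRR B=RRGB L=GBOO
After move 4 (F): F=GOBO U=YYOB R=WBWR D=RGYW L=GYOW
Query 1: L[2] = O
Query 2: D[1] = G
Query 3: F[1] = O
Query 4: R[3] = R
Query 5: F[0] = G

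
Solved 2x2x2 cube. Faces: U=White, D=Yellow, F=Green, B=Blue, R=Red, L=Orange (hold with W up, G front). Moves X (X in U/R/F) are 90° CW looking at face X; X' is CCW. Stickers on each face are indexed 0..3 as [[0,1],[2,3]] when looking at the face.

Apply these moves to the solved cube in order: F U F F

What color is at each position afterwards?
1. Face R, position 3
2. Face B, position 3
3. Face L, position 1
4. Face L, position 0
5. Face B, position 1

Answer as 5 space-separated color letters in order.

Answer: R B W G Y

Derivation:
After move 1 (F): F=GGGG U=WWOO R=WRWR D=RRYY L=OYOY
After move 2 (U): U=OWOW F=WRGG R=BBWR B=OYBB L=GGOY
After move 3 (F): F=GWGR U=OWYG R=OBWR D=WBYY L=GROR
After move 4 (F): F=GGRW U=OWRR R=YBGR D=WOYY L=GWOB
Query 1: R[3] = R
Query 2: B[3] = B
Query 3: L[1] = W
Query 4: L[0] = G
Query 5: B[1] = Y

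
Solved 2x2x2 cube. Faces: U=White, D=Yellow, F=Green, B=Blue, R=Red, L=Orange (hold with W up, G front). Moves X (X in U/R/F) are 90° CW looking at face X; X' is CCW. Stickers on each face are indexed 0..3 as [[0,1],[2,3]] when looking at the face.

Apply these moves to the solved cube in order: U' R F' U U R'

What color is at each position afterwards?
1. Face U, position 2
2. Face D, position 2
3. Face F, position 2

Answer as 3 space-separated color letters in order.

Answer: O Y O

Derivation:
After move 1 (U'): U=WWWW F=OOGG R=GGRR B=RRBB L=BBOO
After move 2 (R): R=RGRG U=WOWG F=OYGY D=YBYR B=WRWB
After move 3 (F'): F=YYOG U=WORR R=BGYG D=BOYR L=BGOW
After move 4 (U): U=RWRO F=BGOG R=WRYG B=BGWB L=YYOW
After move 5 (U): U=RROW F=WROG R=BGYG B=YYWB L=BGOW
After move 6 (R'): R=GGBY U=RWOY F=WROW D=BRYG B=RYOB
Query 1: U[2] = O
Query 2: D[2] = Y
Query 3: F[2] = O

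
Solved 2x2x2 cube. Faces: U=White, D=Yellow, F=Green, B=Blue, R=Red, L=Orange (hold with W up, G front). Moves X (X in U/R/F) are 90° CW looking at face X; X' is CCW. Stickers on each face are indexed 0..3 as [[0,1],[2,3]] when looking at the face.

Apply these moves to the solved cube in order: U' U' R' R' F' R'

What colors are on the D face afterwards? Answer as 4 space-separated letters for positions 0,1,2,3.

Answer: R G Y G

Derivation:
After move 1 (U'): U=WWWW F=OOGG R=GGRR B=RRBB L=BBOO
After move 2 (U'): U=WWWW F=BBGG R=OORR B=GGBB L=RROO
After move 3 (R'): R=OROR U=WBWG F=BWGW D=YBYG B=YGYB
After move 4 (R'): R=RROO U=WYWY F=BBGG D=YWYW B=GGBB
After move 5 (F'): F=BGBG U=WYRO R=WRYO D=ROYW L=RYOW
After move 6 (R'): R=ROWY U=WBRG F=BYBO D=RGYG B=WGOB
Query: D face = RGYG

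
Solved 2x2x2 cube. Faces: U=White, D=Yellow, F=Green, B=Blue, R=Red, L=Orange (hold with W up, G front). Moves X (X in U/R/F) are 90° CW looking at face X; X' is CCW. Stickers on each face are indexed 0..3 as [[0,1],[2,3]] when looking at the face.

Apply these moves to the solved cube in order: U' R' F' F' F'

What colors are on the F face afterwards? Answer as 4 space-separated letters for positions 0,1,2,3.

Answer: G O W W

Derivation:
After move 1 (U'): U=WWWW F=OOGG R=GGRR B=RRBB L=BBOO
After move 2 (R'): R=GRGR U=WBWR F=OWGW D=YOYG B=YRYB
After move 3 (F'): F=WWOG U=WBGG R=ORYR D=BOYG L=BROW
After move 4 (F'): F=WGWO U=WBOY R=ORBR D=RWYG L=BGOG
After move 5 (F'): F=GOWW U=WBOB R=WRRR D=GGYG L=BYOO
Query: F face = GOWW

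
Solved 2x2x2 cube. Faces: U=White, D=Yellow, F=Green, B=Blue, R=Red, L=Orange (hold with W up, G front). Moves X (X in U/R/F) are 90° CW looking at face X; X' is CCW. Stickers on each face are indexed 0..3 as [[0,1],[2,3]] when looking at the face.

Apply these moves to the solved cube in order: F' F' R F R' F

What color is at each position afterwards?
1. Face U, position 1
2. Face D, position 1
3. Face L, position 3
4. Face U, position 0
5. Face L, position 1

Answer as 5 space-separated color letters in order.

After move 1 (F'): F=GGGG U=WWRR R=YRYR D=OOYY L=OWOW
After move 2 (F'): F=GGGG U=WWYY R=OROR D=WWYY L=OROR
After move 3 (R): R=OORR U=WGYG F=GWGY D=WBYB B=YBWB
After move 4 (F): F=GGYW U=WGRR R=YOGR D=ROYB L=OWOB
After move 5 (R'): R=ORYG U=WWRY F=GGYR D=RGYW B=BBOB
After move 6 (F): F=YGRG U=WWBW R=RRYG D=YOYW L=OROG
Query 1: U[1] = W
Query 2: D[1] = O
Query 3: L[3] = G
Query 4: U[0] = W
Query 5: L[1] = R

Answer: W O G W R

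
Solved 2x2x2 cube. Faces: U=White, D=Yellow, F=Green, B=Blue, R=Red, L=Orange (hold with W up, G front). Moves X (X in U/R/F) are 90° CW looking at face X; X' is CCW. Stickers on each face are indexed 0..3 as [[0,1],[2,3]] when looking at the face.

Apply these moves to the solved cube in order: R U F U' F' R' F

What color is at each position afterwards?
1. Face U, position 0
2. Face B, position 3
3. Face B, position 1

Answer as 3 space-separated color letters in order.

Answer: W B B

Derivation:
After move 1 (R): R=RRRR U=WGWG F=GYGY D=YBYB B=WBWB
After move 2 (U): U=WWGG F=RRGY R=WBRR B=OOWB L=GYOO
After move 3 (F): F=GRYR U=WWOY R=GBGR D=RWYB L=GYOB
After move 4 (U'): U=WYWO F=GYYR R=GRGR B=GBWB L=OOOB
After move 5 (F'): F=YRGY U=WYGG R=WRRR D=OBYB L=OOOW
After move 6 (R'): R=RRWR U=WWGG F=YYGG D=ORYY B=BBBB
After move 7 (F): F=GYGY U=WWWO R=GRGR D=WRYY L=OOOR
Query 1: U[0] = W
Query 2: B[3] = B
Query 3: B[1] = B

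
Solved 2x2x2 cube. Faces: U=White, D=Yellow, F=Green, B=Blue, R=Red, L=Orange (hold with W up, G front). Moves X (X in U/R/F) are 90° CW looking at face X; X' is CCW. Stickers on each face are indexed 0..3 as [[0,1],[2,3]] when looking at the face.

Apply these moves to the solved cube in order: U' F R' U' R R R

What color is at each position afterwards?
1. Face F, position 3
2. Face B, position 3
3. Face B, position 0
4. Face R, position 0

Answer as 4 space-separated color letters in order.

Answer: O B O W

Derivation:
After move 1 (U'): U=WWWW F=OOGG R=GGRR B=RRBB L=BBOO
After move 2 (F): F=GOGO U=WWOB R=WGWR D=RGYY L=BYOY
After move 3 (R'): R=GRWW U=WBOR F=GWGB D=ROYO B=YRGB
After move 4 (U'): U=BRWO F=BYGB R=GWWW B=GRGB L=YROY
After move 5 (R): R=WGWW U=BYWB F=BOGO D=RGYG B=ORRB
After move 6 (R): R=WWWG U=BOWO F=BGGG D=RRYO B=BRYB
After move 7 (R): R=WWGW U=BGWG F=BRGO D=RYYB B=OROB
Query 1: F[3] = O
Query 2: B[3] = B
Query 3: B[0] = O
Query 4: R[0] = W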